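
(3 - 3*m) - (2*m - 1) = 4 - 5*m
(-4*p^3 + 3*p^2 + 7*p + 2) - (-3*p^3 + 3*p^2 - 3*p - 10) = -p^3 + 10*p + 12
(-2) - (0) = -2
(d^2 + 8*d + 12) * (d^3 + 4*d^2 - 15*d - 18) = d^5 + 12*d^4 + 29*d^3 - 90*d^2 - 324*d - 216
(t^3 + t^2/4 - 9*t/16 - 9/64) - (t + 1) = t^3 + t^2/4 - 25*t/16 - 73/64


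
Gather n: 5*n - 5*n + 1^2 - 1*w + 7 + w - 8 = 0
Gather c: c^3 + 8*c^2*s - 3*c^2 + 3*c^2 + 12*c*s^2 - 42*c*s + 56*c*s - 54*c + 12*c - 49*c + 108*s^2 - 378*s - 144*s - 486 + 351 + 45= c^3 + 8*c^2*s + c*(12*s^2 + 14*s - 91) + 108*s^2 - 522*s - 90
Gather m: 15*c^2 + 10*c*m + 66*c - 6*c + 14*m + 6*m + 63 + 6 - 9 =15*c^2 + 60*c + m*(10*c + 20) + 60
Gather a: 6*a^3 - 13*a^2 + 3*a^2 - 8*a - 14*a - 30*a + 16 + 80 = 6*a^3 - 10*a^2 - 52*a + 96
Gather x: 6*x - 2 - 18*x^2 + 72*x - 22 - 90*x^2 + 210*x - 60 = -108*x^2 + 288*x - 84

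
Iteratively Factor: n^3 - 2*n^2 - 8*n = (n)*(n^2 - 2*n - 8) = n*(n - 4)*(n + 2)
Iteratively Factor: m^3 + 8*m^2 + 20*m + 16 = (m + 2)*(m^2 + 6*m + 8) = (m + 2)^2*(m + 4)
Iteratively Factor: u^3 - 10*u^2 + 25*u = (u - 5)*(u^2 - 5*u) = u*(u - 5)*(u - 5)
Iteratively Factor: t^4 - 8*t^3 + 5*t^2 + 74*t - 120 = (t - 2)*(t^3 - 6*t^2 - 7*t + 60) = (t - 4)*(t - 2)*(t^2 - 2*t - 15) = (t - 5)*(t - 4)*(t - 2)*(t + 3)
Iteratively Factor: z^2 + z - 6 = (z + 3)*(z - 2)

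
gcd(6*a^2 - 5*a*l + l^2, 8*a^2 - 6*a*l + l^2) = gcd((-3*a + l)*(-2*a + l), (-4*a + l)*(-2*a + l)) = 2*a - l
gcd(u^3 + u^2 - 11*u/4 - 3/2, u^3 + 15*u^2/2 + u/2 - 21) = u^2 + u/2 - 3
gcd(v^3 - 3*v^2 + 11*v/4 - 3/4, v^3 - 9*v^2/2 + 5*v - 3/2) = v^2 - 3*v/2 + 1/2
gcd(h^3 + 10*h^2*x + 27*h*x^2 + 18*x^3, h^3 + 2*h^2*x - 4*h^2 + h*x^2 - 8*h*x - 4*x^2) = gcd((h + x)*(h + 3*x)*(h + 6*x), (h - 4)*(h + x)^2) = h + x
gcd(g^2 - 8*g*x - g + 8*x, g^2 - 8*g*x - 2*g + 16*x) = -g + 8*x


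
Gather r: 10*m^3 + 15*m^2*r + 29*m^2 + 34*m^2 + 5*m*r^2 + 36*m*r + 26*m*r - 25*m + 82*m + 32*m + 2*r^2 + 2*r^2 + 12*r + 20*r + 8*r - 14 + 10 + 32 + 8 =10*m^3 + 63*m^2 + 89*m + r^2*(5*m + 4) + r*(15*m^2 + 62*m + 40) + 36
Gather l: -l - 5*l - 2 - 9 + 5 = -6*l - 6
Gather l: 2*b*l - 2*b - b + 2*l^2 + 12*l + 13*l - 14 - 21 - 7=-3*b + 2*l^2 + l*(2*b + 25) - 42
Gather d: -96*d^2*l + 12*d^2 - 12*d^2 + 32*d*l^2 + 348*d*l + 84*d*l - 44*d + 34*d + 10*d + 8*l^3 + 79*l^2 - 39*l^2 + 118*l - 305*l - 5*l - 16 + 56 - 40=-96*d^2*l + d*(32*l^2 + 432*l) + 8*l^3 + 40*l^2 - 192*l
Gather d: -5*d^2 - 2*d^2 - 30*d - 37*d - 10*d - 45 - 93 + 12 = -7*d^2 - 77*d - 126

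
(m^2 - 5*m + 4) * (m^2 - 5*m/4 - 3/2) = m^4 - 25*m^3/4 + 35*m^2/4 + 5*m/2 - 6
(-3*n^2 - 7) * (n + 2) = -3*n^3 - 6*n^2 - 7*n - 14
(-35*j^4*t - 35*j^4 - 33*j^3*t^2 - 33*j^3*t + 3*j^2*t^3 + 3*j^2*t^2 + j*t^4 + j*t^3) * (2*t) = -70*j^4*t^2 - 70*j^4*t - 66*j^3*t^3 - 66*j^3*t^2 + 6*j^2*t^4 + 6*j^2*t^3 + 2*j*t^5 + 2*j*t^4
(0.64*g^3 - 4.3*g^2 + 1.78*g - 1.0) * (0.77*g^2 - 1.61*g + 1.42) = 0.4928*g^5 - 4.3414*g^4 + 9.2024*g^3 - 9.7418*g^2 + 4.1376*g - 1.42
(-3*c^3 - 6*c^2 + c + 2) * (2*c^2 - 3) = -6*c^5 - 12*c^4 + 11*c^3 + 22*c^2 - 3*c - 6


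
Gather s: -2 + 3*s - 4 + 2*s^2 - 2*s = 2*s^2 + s - 6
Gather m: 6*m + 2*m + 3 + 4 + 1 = 8*m + 8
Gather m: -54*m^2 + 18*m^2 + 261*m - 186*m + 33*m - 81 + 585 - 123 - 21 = -36*m^2 + 108*m + 360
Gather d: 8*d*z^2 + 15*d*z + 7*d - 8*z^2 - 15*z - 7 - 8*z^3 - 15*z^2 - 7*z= d*(8*z^2 + 15*z + 7) - 8*z^3 - 23*z^2 - 22*z - 7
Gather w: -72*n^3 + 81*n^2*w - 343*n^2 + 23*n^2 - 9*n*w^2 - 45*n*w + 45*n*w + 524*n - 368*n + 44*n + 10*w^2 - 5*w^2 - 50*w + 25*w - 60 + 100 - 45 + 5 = -72*n^3 - 320*n^2 + 200*n + w^2*(5 - 9*n) + w*(81*n^2 - 25)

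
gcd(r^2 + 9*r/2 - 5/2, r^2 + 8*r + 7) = 1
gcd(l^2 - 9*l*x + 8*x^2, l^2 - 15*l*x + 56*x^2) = -l + 8*x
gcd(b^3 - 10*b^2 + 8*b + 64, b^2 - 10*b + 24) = b - 4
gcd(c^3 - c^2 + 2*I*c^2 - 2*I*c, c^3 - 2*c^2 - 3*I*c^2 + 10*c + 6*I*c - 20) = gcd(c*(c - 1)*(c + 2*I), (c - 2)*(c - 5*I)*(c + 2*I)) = c + 2*I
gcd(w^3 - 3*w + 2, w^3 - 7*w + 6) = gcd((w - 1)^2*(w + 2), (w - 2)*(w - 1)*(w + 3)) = w - 1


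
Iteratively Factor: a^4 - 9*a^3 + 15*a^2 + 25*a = (a - 5)*(a^3 - 4*a^2 - 5*a) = (a - 5)^2*(a^2 + a) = (a - 5)^2*(a + 1)*(a)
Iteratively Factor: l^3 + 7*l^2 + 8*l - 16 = (l - 1)*(l^2 + 8*l + 16) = (l - 1)*(l + 4)*(l + 4)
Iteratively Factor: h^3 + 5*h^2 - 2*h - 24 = (h + 4)*(h^2 + h - 6) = (h - 2)*(h + 4)*(h + 3)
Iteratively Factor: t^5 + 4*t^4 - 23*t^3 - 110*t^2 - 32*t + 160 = (t - 1)*(t^4 + 5*t^3 - 18*t^2 - 128*t - 160) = (t - 1)*(t + 2)*(t^3 + 3*t^2 - 24*t - 80) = (t - 5)*(t - 1)*(t + 2)*(t^2 + 8*t + 16) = (t - 5)*(t - 1)*(t + 2)*(t + 4)*(t + 4)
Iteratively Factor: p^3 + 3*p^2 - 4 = (p - 1)*(p^2 + 4*p + 4) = (p - 1)*(p + 2)*(p + 2)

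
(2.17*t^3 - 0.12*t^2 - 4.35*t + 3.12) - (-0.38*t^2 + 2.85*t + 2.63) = 2.17*t^3 + 0.26*t^2 - 7.2*t + 0.49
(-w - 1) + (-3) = -w - 4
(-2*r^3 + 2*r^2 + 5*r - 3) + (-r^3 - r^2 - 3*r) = -3*r^3 + r^2 + 2*r - 3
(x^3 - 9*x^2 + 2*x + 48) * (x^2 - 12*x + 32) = x^5 - 21*x^4 + 142*x^3 - 264*x^2 - 512*x + 1536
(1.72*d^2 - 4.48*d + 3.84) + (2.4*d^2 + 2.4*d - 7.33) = 4.12*d^2 - 2.08*d - 3.49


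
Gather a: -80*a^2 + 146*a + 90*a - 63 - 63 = -80*a^2 + 236*a - 126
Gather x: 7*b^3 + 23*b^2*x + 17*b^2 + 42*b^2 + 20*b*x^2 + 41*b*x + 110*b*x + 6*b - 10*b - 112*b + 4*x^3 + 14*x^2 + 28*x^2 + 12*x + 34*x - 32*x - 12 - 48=7*b^3 + 59*b^2 - 116*b + 4*x^3 + x^2*(20*b + 42) + x*(23*b^2 + 151*b + 14) - 60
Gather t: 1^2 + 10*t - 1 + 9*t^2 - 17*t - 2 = 9*t^2 - 7*t - 2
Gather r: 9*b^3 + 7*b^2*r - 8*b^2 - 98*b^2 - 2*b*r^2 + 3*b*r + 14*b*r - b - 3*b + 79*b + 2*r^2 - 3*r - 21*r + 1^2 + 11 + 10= 9*b^3 - 106*b^2 + 75*b + r^2*(2 - 2*b) + r*(7*b^2 + 17*b - 24) + 22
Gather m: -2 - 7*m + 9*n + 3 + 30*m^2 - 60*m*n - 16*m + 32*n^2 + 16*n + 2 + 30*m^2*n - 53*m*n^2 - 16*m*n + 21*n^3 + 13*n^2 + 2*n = m^2*(30*n + 30) + m*(-53*n^2 - 76*n - 23) + 21*n^3 + 45*n^2 + 27*n + 3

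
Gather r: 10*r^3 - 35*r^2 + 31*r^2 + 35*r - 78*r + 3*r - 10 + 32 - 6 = 10*r^3 - 4*r^2 - 40*r + 16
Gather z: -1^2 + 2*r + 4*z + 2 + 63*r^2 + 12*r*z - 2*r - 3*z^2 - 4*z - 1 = 63*r^2 + 12*r*z - 3*z^2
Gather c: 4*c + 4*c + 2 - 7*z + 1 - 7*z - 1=8*c - 14*z + 2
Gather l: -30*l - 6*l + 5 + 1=6 - 36*l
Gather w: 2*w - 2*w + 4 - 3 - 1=0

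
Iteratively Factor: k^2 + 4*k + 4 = (k + 2)*(k + 2)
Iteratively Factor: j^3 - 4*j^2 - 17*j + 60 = (j + 4)*(j^2 - 8*j + 15) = (j - 5)*(j + 4)*(j - 3)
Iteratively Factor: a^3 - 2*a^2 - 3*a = (a)*(a^2 - 2*a - 3) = a*(a + 1)*(a - 3)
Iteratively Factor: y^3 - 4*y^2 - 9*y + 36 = (y + 3)*(y^2 - 7*y + 12) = (y - 3)*(y + 3)*(y - 4)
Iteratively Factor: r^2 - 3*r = (r)*(r - 3)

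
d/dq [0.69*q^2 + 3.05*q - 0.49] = 1.38*q + 3.05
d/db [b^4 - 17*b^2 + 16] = 4*b^3 - 34*b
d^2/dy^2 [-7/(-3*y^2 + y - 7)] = 14*(-9*y^2 + 3*y + (6*y - 1)^2 - 21)/(3*y^2 - y + 7)^3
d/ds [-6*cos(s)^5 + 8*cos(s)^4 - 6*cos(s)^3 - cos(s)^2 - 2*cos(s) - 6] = 2*(15*cos(s)^4 - 16*cos(s)^3 + 9*cos(s)^2 + cos(s) + 1)*sin(s)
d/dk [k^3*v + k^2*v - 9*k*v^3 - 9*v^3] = v*(3*k^2 + 2*k - 9*v^2)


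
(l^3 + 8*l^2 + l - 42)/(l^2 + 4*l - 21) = (l^2 + l - 6)/(l - 3)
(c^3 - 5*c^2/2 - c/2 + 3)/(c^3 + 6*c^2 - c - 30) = (2*c^2 - c - 3)/(2*(c^2 + 8*c + 15))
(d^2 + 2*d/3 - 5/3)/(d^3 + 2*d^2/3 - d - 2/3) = (3*d + 5)/(3*d^2 + 5*d + 2)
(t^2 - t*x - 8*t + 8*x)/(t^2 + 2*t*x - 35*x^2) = (t^2 - t*x - 8*t + 8*x)/(t^2 + 2*t*x - 35*x^2)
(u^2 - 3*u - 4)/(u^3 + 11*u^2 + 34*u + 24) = (u - 4)/(u^2 + 10*u + 24)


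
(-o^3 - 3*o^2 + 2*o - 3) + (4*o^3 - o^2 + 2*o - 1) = 3*o^3 - 4*o^2 + 4*o - 4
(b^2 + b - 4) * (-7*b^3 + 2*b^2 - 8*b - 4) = -7*b^5 - 5*b^4 + 22*b^3 - 20*b^2 + 28*b + 16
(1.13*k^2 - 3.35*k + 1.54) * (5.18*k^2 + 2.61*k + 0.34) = 5.8534*k^4 - 14.4037*k^3 - 0.382099999999999*k^2 + 2.8804*k + 0.5236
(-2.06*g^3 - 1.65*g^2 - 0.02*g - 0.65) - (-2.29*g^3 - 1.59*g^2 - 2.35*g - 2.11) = 0.23*g^3 - 0.0599999999999998*g^2 + 2.33*g + 1.46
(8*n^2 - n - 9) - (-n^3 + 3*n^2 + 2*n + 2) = n^3 + 5*n^2 - 3*n - 11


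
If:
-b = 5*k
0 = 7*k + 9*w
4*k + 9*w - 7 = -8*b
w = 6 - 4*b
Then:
No Solution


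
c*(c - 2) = c^2 - 2*c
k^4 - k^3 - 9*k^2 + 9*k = k*(k - 3)*(k - 1)*(k + 3)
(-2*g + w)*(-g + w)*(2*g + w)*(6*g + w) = 24*g^4 - 20*g^3*w - 10*g^2*w^2 + 5*g*w^3 + w^4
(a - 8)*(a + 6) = a^2 - 2*a - 48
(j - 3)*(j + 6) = j^2 + 3*j - 18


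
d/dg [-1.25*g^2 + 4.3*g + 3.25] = 4.3 - 2.5*g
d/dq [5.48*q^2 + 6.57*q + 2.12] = 10.96*q + 6.57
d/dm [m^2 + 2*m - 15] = 2*m + 2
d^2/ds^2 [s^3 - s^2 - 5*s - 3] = 6*s - 2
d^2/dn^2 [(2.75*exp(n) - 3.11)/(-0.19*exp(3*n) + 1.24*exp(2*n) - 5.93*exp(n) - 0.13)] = (-0.3971*exp(6*n) + 2.954139*exp(5*n) + 0.105423999999985*exp(4*n) + 6.79754300000002*exp(3*n) - 71.956509*exp(2*n) + 113.488142*exp(n) - 2.443974)*exp(n)/(0.006859*exp(9*n) - 0.134292*exp(8*n) + 1.518651*exp(7*n) - 10.275193*exp(6*n) + 47.214129*exp(5*n) - 129.334938*exp(4*n) + 202.801994*exp(3*n) + 13.651443*exp(2*n) + 0.300651*exp(n) + 0.002197)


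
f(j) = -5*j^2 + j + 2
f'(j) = 1 - 10*j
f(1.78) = -12.06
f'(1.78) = -16.80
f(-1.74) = -14.88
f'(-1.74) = 18.40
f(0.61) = 0.75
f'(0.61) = -5.10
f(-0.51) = 0.19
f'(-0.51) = 6.10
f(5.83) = -162.11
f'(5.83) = -57.30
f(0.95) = -1.56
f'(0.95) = -8.50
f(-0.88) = -2.75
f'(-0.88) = 9.80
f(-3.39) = -58.85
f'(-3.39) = 34.90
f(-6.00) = -184.00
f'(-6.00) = 61.00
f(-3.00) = -46.00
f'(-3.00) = 31.00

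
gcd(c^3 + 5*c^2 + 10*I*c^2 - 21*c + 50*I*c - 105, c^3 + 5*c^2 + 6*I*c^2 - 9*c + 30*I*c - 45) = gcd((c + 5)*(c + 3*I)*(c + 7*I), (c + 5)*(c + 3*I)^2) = c^2 + c*(5 + 3*I) + 15*I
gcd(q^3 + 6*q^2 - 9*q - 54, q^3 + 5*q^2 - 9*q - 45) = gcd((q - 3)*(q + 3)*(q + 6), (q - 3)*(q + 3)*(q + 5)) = q^2 - 9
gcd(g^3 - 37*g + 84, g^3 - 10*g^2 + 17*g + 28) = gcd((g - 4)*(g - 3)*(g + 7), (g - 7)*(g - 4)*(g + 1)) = g - 4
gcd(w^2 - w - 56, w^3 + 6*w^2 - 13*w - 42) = w + 7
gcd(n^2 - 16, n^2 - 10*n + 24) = n - 4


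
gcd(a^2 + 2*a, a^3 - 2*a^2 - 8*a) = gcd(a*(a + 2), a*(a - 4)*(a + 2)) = a^2 + 2*a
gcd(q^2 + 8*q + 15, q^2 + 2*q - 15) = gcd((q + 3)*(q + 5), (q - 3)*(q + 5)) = q + 5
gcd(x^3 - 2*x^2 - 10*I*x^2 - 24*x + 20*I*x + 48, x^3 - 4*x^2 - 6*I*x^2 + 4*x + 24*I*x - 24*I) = x^2 + x*(-2 - 6*I) + 12*I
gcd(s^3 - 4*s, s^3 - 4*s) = s^3 - 4*s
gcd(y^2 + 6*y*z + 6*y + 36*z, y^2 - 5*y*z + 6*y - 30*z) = y + 6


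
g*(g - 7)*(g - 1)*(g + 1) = g^4 - 7*g^3 - g^2 + 7*g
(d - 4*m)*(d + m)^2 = d^3 - 2*d^2*m - 7*d*m^2 - 4*m^3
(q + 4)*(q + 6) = q^2 + 10*q + 24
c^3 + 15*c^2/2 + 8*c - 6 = (c - 1/2)*(c + 2)*(c + 6)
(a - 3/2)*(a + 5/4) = a^2 - a/4 - 15/8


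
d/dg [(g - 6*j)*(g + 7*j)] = 2*g + j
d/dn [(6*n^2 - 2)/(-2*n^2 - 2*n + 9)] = 4*(-3*n^2 + 25*n - 1)/(4*n^4 + 8*n^3 - 32*n^2 - 36*n + 81)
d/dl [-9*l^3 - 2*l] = -27*l^2 - 2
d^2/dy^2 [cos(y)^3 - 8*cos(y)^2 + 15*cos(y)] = -63*cos(y)/4 + 16*cos(2*y) - 9*cos(3*y)/4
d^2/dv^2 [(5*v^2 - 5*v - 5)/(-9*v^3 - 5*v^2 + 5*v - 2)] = 30*(-27*v^6 + 81*v^5 + 162*v^4 + 177*v^3 - 46*v^2 - 53*v + 7)/(729*v^9 + 1215*v^8 - 540*v^7 - 739*v^6 + 840*v^5 - 15*v^4 - 317*v^3 + 210*v^2 - 60*v + 8)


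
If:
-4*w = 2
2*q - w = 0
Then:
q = -1/4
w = -1/2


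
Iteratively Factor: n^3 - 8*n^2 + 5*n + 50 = (n - 5)*(n^2 - 3*n - 10) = (n - 5)*(n + 2)*(n - 5)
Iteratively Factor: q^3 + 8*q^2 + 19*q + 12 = (q + 1)*(q^2 + 7*q + 12) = (q + 1)*(q + 4)*(q + 3)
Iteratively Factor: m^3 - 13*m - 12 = (m - 4)*(m^2 + 4*m + 3) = (m - 4)*(m + 1)*(m + 3)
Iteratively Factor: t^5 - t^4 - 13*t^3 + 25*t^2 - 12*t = (t - 1)*(t^4 - 13*t^2 + 12*t) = t*(t - 1)*(t^3 - 13*t + 12) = t*(t - 1)*(t + 4)*(t^2 - 4*t + 3) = t*(t - 3)*(t - 1)*(t + 4)*(t - 1)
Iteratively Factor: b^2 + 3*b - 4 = (b + 4)*(b - 1)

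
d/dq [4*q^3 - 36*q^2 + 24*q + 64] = 12*q^2 - 72*q + 24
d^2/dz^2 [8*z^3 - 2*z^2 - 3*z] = 48*z - 4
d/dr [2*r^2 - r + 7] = 4*r - 1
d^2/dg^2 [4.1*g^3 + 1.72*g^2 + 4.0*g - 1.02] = 24.6*g + 3.44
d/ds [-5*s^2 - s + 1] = -10*s - 1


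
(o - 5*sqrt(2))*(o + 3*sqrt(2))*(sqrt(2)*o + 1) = sqrt(2)*o^3 - 3*o^2 - 32*sqrt(2)*o - 30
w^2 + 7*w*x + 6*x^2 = (w + x)*(w + 6*x)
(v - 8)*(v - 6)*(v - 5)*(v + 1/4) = v^4 - 75*v^3/4 + 453*v^2/4 - 421*v/2 - 60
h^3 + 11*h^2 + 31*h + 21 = (h + 1)*(h + 3)*(h + 7)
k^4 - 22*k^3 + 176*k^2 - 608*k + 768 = (k - 8)*(k - 6)*(k - 4)^2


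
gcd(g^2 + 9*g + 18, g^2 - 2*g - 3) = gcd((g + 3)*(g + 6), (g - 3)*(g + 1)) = 1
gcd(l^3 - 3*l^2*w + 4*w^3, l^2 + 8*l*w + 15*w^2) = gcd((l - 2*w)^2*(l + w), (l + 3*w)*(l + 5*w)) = 1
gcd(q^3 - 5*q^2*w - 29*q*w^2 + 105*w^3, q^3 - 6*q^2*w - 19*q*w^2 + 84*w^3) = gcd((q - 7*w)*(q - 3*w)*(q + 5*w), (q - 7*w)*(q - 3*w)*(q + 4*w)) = q^2 - 10*q*w + 21*w^2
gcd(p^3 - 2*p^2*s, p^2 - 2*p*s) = p^2 - 2*p*s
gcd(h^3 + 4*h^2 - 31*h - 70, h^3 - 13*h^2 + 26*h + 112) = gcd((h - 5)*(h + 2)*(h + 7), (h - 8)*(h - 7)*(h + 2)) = h + 2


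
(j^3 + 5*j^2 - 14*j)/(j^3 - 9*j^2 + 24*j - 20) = j*(j + 7)/(j^2 - 7*j + 10)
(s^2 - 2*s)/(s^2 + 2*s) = (s - 2)/(s + 2)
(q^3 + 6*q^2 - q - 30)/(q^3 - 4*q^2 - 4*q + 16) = (q^2 + 8*q + 15)/(q^2 - 2*q - 8)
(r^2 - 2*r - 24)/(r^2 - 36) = (r + 4)/(r + 6)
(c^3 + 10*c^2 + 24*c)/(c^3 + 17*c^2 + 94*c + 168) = c/(c + 7)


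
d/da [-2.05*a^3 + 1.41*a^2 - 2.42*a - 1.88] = -6.15*a^2 + 2.82*a - 2.42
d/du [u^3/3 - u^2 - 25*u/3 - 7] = u^2 - 2*u - 25/3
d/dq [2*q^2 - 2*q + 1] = 4*q - 2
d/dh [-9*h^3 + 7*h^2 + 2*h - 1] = -27*h^2 + 14*h + 2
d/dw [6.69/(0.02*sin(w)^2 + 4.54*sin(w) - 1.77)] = -(0.2676*sin(w) + 30.3726)*cos(w)/(0.02*sin(w)^2 + 4.54*sin(w) - 1.77)^2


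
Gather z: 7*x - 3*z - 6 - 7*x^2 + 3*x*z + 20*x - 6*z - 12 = -7*x^2 + 27*x + z*(3*x - 9) - 18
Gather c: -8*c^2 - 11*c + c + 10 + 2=-8*c^2 - 10*c + 12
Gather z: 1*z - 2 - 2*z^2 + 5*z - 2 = -2*z^2 + 6*z - 4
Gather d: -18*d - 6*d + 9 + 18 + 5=32 - 24*d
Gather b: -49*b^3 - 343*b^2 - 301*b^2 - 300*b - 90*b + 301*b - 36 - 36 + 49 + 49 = -49*b^3 - 644*b^2 - 89*b + 26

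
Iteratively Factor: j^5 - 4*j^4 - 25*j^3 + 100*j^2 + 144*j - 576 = (j - 3)*(j^4 - j^3 - 28*j^2 + 16*j + 192) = (j - 4)*(j - 3)*(j^3 + 3*j^2 - 16*j - 48) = (j - 4)^2*(j - 3)*(j^2 + 7*j + 12) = (j - 4)^2*(j - 3)*(j + 4)*(j + 3)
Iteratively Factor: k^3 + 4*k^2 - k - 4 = (k - 1)*(k^2 + 5*k + 4) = (k - 1)*(k + 4)*(k + 1)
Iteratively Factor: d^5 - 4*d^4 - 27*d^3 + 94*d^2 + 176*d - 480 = (d - 2)*(d^4 - 2*d^3 - 31*d^2 + 32*d + 240) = (d - 2)*(d + 3)*(d^3 - 5*d^2 - 16*d + 80) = (d - 5)*(d - 2)*(d + 3)*(d^2 - 16) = (d - 5)*(d - 4)*(d - 2)*(d + 3)*(d + 4)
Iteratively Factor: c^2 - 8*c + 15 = (c - 5)*(c - 3)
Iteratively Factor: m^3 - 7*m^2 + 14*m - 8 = (m - 4)*(m^2 - 3*m + 2) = (m - 4)*(m - 2)*(m - 1)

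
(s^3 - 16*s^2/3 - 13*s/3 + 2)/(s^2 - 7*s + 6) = (3*s^2 + 2*s - 1)/(3*(s - 1))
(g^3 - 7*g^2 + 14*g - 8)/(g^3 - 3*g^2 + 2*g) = (g - 4)/g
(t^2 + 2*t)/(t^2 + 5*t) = (t + 2)/(t + 5)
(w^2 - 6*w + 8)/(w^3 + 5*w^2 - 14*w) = (w - 4)/(w*(w + 7))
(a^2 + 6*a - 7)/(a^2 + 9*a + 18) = (a^2 + 6*a - 7)/(a^2 + 9*a + 18)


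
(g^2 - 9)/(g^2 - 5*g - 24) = (g - 3)/(g - 8)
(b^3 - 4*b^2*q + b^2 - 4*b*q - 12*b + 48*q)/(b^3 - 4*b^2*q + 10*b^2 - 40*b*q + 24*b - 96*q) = (b - 3)/(b + 6)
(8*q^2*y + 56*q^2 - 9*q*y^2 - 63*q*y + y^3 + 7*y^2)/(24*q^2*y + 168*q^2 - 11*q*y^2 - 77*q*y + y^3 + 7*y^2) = (-q + y)/(-3*q + y)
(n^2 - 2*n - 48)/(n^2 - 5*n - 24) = (n + 6)/(n + 3)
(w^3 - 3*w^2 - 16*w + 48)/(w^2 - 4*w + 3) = (w^2 - 16)/(w - 1)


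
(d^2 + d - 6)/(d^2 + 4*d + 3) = (d - 2)/(d + 1)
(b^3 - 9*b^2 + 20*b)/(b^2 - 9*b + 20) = b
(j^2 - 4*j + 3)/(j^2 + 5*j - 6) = (j - 3)/(j + 6)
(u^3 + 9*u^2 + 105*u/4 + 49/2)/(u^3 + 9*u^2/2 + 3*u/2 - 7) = (u + 7/2)/(u - 1)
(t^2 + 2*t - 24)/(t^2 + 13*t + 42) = (t - 4)/(t + 7)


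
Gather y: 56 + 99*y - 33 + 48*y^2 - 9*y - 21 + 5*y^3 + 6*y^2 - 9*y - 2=5*y^3 + 54*y^2 + 81*y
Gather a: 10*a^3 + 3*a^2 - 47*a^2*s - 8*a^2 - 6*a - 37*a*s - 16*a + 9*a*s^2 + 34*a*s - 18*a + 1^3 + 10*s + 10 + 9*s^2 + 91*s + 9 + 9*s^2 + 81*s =10*a^3 + a^2*(-47*s - 5) + a*(9*s^2 - 3*s - 40) + 18*s^2 + 182*s + 20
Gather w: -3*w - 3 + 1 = -3*w - 2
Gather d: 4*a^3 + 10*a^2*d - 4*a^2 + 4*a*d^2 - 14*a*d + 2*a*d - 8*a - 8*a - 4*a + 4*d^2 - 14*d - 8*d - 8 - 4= 4*a^3 - 4*a^2 - 20*a + d^2*(4*a + 4) + d*(10*a^2 - 12*a - 22) - 12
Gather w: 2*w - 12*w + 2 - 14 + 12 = -10*w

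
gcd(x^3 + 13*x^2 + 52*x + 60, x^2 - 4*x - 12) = x + 2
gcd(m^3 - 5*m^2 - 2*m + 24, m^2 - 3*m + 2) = 1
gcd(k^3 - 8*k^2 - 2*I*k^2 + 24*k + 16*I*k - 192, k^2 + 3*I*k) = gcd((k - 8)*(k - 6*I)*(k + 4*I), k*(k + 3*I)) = 1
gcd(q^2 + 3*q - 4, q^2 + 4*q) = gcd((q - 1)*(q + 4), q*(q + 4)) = q + 4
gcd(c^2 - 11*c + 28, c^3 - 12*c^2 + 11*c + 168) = c - 7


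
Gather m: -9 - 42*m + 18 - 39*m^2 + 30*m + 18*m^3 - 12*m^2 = 18*m^3 - 51*m^2 - 12*m + 9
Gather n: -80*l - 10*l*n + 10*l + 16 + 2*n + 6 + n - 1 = -70*l + n*(3 - 10*l) + 21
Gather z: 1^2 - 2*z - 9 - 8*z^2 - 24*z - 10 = -8*z^2 - 26*z - 18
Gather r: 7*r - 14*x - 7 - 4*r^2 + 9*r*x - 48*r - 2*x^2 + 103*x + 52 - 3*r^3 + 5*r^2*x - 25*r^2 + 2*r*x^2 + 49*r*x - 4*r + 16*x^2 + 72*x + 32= -3*r^3 + r^2*(5*x - 29) + r*(2*x^2 + 58*x - 45) + 14*x^2 + 161*x + 77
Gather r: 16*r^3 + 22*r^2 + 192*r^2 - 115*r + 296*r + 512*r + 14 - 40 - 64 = 16*r^3 + 214*r^2 + 693*r - 90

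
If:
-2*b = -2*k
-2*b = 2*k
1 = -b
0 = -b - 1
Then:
No Solution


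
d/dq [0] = 0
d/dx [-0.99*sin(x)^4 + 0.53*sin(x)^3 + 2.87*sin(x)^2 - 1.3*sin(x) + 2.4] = (-3.96*sin(x)^3 + 1.59*sin(x)^2 + 5.74*sin(x) - 1.3)*cos(x)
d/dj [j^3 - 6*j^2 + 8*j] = 3*j^2 - 12*j + 8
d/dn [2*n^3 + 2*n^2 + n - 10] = 6*n^2 + 4*n + 1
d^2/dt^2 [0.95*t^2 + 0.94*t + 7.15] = 1.90000000000000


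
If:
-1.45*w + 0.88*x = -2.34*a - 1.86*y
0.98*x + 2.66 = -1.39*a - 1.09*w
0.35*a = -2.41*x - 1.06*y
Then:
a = -0.232324091351381*y - 0.913888397579408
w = 0.661378548968163*y - 1.39427803773211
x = 0.1327223813912 - 0.406094011629467*y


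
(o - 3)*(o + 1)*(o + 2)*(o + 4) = o^4 + 4*o^3 - 7*o^2 - 34*o - 24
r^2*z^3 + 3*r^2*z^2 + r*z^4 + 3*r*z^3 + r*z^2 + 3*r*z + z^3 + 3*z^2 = z*(r + z)*(z + 3)*(r*z + 1)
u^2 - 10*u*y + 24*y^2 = (u - 6*y)*(u - 4*y)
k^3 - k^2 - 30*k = k*(k - 6)*(k + 5)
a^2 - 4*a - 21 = (a - 7)*(a + 3)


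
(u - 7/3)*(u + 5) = u^2 + 8*u/3 - 35/3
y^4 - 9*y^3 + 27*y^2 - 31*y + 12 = (y - 4)*(y - 3)*(y - 1)^2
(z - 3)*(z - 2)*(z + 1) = z^3 - 4*z^2 + z + 6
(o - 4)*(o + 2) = o^2 - 2*o - 8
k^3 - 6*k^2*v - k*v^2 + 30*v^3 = (k - 5*v)*(k - 3*v)*(k + 2*v)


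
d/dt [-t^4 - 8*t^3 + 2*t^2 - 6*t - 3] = -4*t^3 - 24*t^2 + 4*t - 6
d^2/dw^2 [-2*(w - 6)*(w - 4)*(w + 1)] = 36 - 12*w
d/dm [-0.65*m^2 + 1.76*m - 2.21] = 1.76 - 1.3*m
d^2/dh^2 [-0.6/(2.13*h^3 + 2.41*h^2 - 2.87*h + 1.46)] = ((7.668*h + 2.892)*(2.13*h^3 + 2.41*h^2 - 2.87*h + 1.46) - 0.6*(6.39*h^2 + 4.82*h - 2.87)*(12.78*h^2 + 9.64*h - 5.74))/(2.13*h^3 + 2.41*h^2 - 2.87*h + 1.46)^3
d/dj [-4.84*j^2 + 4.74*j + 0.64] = 4.74 - 9.68*j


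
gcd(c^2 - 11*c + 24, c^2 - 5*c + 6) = c - 3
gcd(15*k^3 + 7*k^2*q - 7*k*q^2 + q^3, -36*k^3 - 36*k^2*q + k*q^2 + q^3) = k + q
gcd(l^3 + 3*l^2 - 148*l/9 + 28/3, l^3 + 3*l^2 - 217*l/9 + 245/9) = l - 7/3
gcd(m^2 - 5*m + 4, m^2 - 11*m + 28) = m - 4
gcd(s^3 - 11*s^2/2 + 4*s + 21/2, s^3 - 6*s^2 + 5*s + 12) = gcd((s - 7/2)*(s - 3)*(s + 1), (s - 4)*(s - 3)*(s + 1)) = s^2 - 2*s - 3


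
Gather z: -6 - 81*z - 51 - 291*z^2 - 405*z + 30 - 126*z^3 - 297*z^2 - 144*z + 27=-126*z^3 - 588*z^2 - 630*z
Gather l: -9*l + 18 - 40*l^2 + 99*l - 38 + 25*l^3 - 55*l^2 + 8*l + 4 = 25*l^3 - 95*l^2 + 98*l - 16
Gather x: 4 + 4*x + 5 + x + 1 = 5*x + 10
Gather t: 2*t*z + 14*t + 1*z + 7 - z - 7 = t*(2*z + 14)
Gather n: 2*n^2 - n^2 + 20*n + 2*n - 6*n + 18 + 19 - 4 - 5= n^2 + 16*n + 28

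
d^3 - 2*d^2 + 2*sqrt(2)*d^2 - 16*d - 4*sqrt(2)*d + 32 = (d - 2)*(d - 2*sqrt(2))*(d + 4*sqrt(2))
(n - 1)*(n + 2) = n^2 + n - 2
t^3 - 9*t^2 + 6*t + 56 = (t - 7)*(t - 4)*(t + 2)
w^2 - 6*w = w*(w - 6)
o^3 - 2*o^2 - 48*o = o*(o - 8)*(o + 6)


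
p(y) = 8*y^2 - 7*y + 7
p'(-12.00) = -199.00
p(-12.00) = 1243.00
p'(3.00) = 41.00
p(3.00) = 58.00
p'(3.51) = 49.16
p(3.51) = 80.99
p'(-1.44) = -30.04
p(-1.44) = 33.67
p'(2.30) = 29.80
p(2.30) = 33.22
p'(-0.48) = -14.68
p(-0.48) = 12.20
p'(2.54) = 33.64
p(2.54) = 40.83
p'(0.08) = -5.72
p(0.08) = 6.49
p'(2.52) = 33.32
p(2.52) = 40.16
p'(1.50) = 17.00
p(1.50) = 14.50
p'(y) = 16*y - 7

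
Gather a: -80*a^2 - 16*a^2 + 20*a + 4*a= -96*a^2 + 24*a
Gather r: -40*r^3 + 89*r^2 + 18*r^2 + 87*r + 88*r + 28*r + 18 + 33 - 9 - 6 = -40*r^3 + 107*r^2 + 203*r + 36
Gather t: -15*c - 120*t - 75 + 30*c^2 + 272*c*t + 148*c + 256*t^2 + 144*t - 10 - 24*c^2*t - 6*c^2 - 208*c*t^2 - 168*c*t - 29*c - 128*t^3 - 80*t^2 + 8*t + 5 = 24*c^2 + 104*c - 128*t^3 + t^2*(176 - 208*c) + t*(-24*c^2 + 104*c + 32) - 80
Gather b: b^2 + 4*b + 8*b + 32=b^2 + 12*b + 32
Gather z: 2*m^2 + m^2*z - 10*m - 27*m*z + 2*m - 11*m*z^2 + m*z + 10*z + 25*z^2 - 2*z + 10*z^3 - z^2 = 2*m^2 - 8*m + 10*z^3 + z^2*(24 - 11*m) + z*(m^2 - 26*m + 8)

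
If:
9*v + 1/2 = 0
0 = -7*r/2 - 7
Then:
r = -2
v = -1/18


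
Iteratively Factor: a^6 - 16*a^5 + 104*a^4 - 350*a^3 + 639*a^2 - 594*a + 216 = (a - 1)*(a^5 - 15*a^4 + 89*a^3 - 261*a^2 + 378*a - 216) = (a - 2)*(a - 1)*(a^4 - 13*a^3 + 63*a^2 - 135*a + 108) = (a - 3)*(a - 2)*(a - 1)*(a^3 - 10*a^2 + 33*a - 36) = (a - 3)^2*(a - 2)*(a - 1)*(a^2 - 7*a + 12) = (a - 3)^3*(a - 2)*(a - 1)*(a - 4)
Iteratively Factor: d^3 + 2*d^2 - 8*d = (d + 4)*(d^2 - 2*d) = (d - 2)*(d + 4)*(d)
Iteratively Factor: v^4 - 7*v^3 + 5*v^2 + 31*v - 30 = (v + 2)*(v^3 - 9*v^2 + 23*v - 15) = (v - 5)*(v + 2)*(v^2 - 4*v + 3) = (v - 5)*(v - 3)*(v + 2)*(v - 1)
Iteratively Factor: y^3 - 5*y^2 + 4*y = (y - 4)*(y^2 - y) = (y - 4)*(y - 1)*(y)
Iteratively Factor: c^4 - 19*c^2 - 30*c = (c + 2)*(c^3 - 2*c^2 - 15*c) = c*(c + 2)*(c^2 - 2*c - 15) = c*(c - 5)*(c + 2)*(c + 3)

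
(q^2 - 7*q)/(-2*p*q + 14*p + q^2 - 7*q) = -q/(2*p - q)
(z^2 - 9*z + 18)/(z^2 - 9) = (z - 6)/(z + 3)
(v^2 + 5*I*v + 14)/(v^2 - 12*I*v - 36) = (v^2 + 5*I*v + 14)/(v^2 - 12*I*v - 36)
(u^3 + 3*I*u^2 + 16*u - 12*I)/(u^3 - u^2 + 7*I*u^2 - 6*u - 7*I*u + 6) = (u^2 - 3*I*u - 2)/(u^2 + u*(-1 + I) - I)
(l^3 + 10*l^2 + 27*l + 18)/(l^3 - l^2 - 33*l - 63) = (l^2 + 7*l + 6)/(l^2 - 4*l - 21)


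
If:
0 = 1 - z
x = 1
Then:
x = 1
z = 1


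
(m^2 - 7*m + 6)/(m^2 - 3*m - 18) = (m - 1)/(m + 3)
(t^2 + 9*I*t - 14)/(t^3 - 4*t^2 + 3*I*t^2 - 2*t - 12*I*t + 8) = (t + 7*I)/(t^2 + t*(-4 + I) - 4*I)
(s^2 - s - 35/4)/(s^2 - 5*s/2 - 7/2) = (s + 5/2)/(s + 1)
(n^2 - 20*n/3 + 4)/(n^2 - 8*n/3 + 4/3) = (n - 6)/(n - 2)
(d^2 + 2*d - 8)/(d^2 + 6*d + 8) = (d - 2)/(d + 2)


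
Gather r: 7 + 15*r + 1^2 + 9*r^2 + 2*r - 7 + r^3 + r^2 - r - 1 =r^3 + 10*r^2 + 16*r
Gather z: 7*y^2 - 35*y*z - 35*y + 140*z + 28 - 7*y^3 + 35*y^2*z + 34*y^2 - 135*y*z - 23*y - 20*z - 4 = -7*y^3 + 41*y^2 - 58*y + z*(35*y^2 - 170*y + 120) + 24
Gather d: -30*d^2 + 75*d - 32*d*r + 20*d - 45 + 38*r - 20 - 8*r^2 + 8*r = -30*d^2 + d*(95 - 32*r) - 8*r^2 + 46*r - 65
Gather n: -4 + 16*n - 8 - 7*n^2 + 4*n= -7*n^2 + 20*n - 12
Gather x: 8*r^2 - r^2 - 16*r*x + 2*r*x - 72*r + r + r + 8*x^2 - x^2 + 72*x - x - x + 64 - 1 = 7*r^2 - 70*r + 7*x^2 + x*(70 - 14*r) + 63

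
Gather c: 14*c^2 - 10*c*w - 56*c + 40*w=14*c^2 + c*(-10*w - 56) + 40*w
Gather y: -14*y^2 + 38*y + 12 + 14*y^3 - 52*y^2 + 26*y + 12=14*y^3 - 66*y^2 + 64*y + 24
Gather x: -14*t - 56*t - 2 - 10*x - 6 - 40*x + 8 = -70*t - 50*x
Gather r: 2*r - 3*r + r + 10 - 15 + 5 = 0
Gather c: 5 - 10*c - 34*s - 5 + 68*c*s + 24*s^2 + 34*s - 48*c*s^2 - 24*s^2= c*(-48*s^2 + 68*s - 10)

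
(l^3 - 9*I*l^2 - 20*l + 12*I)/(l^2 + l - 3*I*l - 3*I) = (l^3 - 9*I*l^2 - 20*l + 12*I)/(l^2 + l - 3*I*l - 3*I)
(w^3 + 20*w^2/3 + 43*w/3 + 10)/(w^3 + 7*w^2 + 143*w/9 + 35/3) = 3*(w + 2)/(3*w + 7)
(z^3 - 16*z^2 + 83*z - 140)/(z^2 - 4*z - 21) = (z^2 - 9*z + 20)/(z + 3)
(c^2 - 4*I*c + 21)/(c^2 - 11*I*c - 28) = (c + 3*I)/(c - 4*I)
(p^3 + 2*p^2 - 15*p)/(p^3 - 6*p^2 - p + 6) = p*(p^2 + 2*p - 15)/(p^3 - 6*p^2 - p + 6)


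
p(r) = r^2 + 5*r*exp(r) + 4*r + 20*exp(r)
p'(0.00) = 29.00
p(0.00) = 20.00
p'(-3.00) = -1.50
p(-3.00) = -2.75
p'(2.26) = 356.39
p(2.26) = 314.10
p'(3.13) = 940.09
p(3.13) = 837.77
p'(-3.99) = -3.89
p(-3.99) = -0.04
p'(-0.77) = 12.25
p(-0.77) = 4.99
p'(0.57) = 54.39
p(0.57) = 43.01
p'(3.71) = 1790.60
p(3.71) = 1603.52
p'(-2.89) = -1.19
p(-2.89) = -2.90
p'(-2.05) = 1.80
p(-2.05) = -2.74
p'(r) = 5*r*exp(r) + 2*r + 25*exp(r) + 4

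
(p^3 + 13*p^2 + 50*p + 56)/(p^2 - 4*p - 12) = (p^2 + 11*p + 28)/(p - 6)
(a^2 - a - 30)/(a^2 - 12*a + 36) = (a + 5)/(a - 6)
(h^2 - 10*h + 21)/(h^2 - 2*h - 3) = (h - 7)/(h + 1)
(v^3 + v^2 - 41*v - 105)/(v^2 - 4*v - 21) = v + 5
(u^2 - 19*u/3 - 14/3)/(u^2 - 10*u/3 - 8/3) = (u - 7)/(u - 4)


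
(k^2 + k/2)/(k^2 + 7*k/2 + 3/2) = k/(k + 3)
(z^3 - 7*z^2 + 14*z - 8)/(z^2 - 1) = (z^2 - 6*z + 8)/(z + 1)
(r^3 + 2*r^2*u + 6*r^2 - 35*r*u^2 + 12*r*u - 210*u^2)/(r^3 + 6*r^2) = 1 + 2*u/r - 35*u^2/r^2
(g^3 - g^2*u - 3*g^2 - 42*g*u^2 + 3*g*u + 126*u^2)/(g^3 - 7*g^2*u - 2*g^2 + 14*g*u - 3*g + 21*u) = (g + 6*u)/(g + 1)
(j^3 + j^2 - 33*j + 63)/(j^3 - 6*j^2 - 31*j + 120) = (j^2 + 4*j - 21)/(j^2 - 3*j - 40)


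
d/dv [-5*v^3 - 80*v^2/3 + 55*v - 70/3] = -15*v^2 - 160*v/3 + 55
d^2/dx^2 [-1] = 0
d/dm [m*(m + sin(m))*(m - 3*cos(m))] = m*(m + sin(m))*(3*sin(m) + 1) + m*(m - 3*cos(m))*(cos(m) + 1) + (m + sin(m))*(m - 3*cos(m))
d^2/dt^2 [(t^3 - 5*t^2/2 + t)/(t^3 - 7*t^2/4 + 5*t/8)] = -96/(64*t^3 - 240*t^2 + 300*t - 125)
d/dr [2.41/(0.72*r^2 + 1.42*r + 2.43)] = (-3.4704*r - 3.4222)/(0.72*r^2 + 1.42*r + 2.43)^2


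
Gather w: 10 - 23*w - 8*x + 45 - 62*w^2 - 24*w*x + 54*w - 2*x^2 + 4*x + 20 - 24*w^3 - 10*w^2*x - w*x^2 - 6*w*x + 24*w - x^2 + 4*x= -24*w^3 + w^2*(-10*x - 62) + w*(-x^2 - 30*x + 55) - 3*x^2 + 75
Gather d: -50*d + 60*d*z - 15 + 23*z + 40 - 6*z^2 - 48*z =d*(60*z - 50) - 6*z^2 - 25*z + 25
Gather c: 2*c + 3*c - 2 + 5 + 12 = 5*c + 15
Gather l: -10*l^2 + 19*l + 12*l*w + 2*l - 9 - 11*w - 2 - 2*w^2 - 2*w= -10*l^2 + l*(12*w + 21) - 2*w^2 - 13*w - 11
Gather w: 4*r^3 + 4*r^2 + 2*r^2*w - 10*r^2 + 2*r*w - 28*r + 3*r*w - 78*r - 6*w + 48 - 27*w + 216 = 4*r^3 - 6*r^2 - 106*r + w*(2*r^2 + 5*r - 33) + 264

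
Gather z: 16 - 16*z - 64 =-16*z - 48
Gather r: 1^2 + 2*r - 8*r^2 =-8*r^2 + 2*r + 1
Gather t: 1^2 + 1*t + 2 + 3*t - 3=4*t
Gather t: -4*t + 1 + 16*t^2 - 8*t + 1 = 16*t^2 - 12*t + 2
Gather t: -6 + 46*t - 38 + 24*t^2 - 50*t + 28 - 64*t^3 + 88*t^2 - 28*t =-64*t^3 + 112*t^2 - 32*t - 16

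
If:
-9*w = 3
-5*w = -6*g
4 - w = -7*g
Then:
No Solution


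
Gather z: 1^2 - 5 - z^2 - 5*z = -z^2 - 5*z - 4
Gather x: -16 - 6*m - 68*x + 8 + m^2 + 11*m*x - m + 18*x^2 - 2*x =m^2 - 7*m + 18*x^2 + x*(11*m - 70) - 8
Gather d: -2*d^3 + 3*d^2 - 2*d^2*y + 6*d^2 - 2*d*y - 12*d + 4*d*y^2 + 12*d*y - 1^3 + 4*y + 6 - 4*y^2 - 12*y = -2*d^3 + d^2*(9 - 2*y) + d*(4*y^2 + 10*y - 12) - 4*y^2 - 8*y + 5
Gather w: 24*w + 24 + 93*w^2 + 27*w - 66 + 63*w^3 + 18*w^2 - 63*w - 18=63*w^3 + 111*w^2 - 12*w - 60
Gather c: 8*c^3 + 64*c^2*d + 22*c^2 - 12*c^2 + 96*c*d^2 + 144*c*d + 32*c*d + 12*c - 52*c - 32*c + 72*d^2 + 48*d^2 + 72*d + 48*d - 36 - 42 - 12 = 8*c^3 + c^2*(64*d + 10) + c*(96*d^2 + 176*d - 72) + 120*d^2 + 120*d - 90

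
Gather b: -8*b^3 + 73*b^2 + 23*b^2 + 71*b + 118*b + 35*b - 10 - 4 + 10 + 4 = -8*b^3 + 96*b^2 + 224*b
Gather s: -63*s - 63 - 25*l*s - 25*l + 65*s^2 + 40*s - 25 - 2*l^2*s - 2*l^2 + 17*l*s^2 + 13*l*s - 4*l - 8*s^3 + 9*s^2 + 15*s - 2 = -2*l^2 - 29*l - 8*s^3 + s^2*(17*l + 74) + s*(-2*l^2 - 12*l - 8) - 90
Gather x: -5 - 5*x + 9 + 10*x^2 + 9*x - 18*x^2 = -8*x^2 + 4*x + 4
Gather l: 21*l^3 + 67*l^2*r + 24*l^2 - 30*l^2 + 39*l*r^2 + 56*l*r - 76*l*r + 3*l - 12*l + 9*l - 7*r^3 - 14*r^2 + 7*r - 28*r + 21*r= 21*l^3 + l^2*(67*r - 6) + l*(39*r^2 - 20*r) - 7*r^3 - 14*r^2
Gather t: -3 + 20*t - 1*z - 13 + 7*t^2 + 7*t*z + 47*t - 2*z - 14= 7*t^2 + t*(7*z + 67) - 3*z - 30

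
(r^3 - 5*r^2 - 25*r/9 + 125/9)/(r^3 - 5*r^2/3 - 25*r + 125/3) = (r + 5/3)/(r + 5)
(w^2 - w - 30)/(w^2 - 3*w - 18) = (w + 5)/(w + 3)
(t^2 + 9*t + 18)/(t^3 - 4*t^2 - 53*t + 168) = (t^2 + 9*t + 18)/(t^3 - 4*t^2 - 53*t + 168)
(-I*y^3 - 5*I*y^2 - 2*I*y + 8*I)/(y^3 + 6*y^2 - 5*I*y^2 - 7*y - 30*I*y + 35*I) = I*(-y^2 - 6*y - 8)/(y^2 + y*(7 - 5*I) - 35*I)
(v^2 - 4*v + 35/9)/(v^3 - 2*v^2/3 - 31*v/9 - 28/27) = 3*(3*v - 5)/(9*v^2 + 15*v + 4)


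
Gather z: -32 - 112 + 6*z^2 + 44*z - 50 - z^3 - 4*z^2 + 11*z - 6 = -z^3 + 2*z^2 + 55*z - 200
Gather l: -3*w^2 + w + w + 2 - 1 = -3*w^2 + 2*w + 1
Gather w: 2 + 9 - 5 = 6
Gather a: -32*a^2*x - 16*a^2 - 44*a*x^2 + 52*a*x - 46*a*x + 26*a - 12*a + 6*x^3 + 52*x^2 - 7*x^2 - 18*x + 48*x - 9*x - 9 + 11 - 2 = a^2*(-32*x - 16) + a*(-44*x^2 + 6*x + 14) + 6*x^3 + 45*x^2 + 21*x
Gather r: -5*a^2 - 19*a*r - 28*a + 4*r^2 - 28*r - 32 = -5*a^2 - 28*a + 4*r^2 + r*(-19*a - 28) - 32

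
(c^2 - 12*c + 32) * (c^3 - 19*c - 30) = c^5 - 12*c^4 + 13*c^3 + 198*c^2 - 248*c - 960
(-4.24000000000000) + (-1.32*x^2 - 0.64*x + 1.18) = -1.32*x^2 - 0.64*x - 3.06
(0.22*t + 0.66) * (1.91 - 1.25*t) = -0.275*t^2 - 0.4048*t + 1.2606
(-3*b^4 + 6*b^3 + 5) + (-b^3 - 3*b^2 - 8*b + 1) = -3*b^4 + 5*b^3 - 3*b^2 - 8*b + 6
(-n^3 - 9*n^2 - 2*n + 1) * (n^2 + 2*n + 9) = -n^5 - 11*n^4 - 29*n^3 - 84*n^2 - 16*n + 9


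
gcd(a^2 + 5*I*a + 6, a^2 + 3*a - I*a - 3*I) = a - I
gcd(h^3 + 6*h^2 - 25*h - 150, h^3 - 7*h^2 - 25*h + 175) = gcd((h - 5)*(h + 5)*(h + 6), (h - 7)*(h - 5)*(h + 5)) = h^2 - 25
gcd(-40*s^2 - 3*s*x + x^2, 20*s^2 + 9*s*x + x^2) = 5*s + x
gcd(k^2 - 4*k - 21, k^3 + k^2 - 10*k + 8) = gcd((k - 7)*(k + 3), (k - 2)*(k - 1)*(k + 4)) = 1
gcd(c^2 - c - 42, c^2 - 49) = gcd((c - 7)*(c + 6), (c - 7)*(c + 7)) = c - 7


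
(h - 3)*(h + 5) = h^2 + 2*h - 15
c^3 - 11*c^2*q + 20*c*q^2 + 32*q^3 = (c - 8*q)*(c - 4*q)*(c + q)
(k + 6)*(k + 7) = k^2 + 13*k + 42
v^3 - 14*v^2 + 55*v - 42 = (v - 7)*(v - 6)*(v - 1)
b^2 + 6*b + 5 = (b + 1)*(b + 5)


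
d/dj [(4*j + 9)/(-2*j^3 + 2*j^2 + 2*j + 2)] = (8*j^3 + 23*j^2 - 18*j - 5)/(2*(j^6 - 2*j^5 - j^4 + 3*j^2 + 2*j + 1))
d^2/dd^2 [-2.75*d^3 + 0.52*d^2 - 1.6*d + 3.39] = 1.04 - 16.5*d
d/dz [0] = 0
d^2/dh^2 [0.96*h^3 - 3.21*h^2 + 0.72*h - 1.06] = 5.76*h - 6.42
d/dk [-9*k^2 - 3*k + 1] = -18*k - 3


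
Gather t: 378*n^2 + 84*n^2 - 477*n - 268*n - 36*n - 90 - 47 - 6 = 462*n^2 - 781*n - 143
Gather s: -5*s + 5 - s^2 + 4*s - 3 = -s^2 - s + 2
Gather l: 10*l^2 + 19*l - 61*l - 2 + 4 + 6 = 10*l^2 - 42*l + 8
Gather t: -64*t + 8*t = -56*t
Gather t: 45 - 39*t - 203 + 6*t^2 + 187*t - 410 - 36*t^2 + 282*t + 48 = -30*t^2 + 430*t - 520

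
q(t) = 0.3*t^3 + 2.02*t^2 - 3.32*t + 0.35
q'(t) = 0.9*t^2 + 4.04*t - 3.32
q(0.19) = -0.21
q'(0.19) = -2.52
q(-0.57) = 2.84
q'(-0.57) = -5.33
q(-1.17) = 6.52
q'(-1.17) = -6.81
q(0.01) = 0.32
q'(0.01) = -3.28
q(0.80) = -0.86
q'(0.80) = 0.49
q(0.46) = -0.72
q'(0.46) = -1.27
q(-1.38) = 7.99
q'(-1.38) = -7.18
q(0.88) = -0.80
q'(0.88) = 0.93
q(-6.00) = 28.19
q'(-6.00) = 4.84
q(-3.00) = 20.39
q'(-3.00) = -7.34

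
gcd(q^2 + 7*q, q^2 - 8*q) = q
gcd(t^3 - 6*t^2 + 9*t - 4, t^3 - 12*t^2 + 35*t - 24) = t - 1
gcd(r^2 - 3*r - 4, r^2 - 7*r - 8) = r + 1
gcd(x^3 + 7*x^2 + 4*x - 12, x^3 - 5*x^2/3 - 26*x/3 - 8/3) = x + 2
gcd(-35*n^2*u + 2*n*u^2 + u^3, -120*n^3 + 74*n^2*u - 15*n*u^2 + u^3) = -5*n + u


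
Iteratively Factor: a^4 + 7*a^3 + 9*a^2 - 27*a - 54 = (a + 3)*(a^3 + 4*a^2 - 3*a - 18) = (a - 2)*(a + 3)*(a^2 + 6*a + 9) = (a - 2)*(a + 3)^2*(a + 3)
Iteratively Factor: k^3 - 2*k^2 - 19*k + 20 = (k - 1)*(k^2 - k - 20) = (k - 5)*(k - 1)*(k + 4)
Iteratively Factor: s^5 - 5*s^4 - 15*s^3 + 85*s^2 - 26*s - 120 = (s - 5)*(s^4 - 15*s^2 + 10*s + 24) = (s - 5)*(s - 2)*(s^3 + 2*s^2 - 11*s - 12) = (s - 5)*(s - 2)*(s + 4)*(s^2 - 2*s - 3) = (s - 5)*(s - 3)*(s - 2)*(s + 4)*(s + 1)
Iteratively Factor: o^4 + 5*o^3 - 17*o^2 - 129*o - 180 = (o - 5)*(o^3 + 10*o^2 + 33*o + 36) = (o - 5)*(o + 4)*(o^2 + 6*o + 9) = (o - 5)*(o + 3)*(o + 4)*(o + 3)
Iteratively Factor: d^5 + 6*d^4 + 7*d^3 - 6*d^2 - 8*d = (d + 2)*(d^4 + 4*d^3 - d^2 - 4*d) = (d + 1)*(d + 2)*(d^3 + 3*d^2 - 4*d) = (d + 1)*(d + 2)*(d + 4)*(d^2 - d) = d*(d + 1)*(d + 2)*(d + 4)*(d - 1)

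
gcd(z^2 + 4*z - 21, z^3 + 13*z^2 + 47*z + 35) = z + 7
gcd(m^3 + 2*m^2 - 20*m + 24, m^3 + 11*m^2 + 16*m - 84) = m^2 + 4*m - 12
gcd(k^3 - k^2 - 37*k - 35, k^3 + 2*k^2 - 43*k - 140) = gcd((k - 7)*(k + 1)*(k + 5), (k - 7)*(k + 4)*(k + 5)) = k^2 - 2*k - 35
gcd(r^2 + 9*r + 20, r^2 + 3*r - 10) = r + 5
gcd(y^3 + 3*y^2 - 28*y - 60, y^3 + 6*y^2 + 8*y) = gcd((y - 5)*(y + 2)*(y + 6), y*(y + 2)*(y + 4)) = y + 2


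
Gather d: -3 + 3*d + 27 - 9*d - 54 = -6*d - 30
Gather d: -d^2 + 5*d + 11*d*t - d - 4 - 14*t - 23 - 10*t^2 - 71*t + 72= -d^2 + d*(11*t + 4) - 10*t^2 - 85*t + 45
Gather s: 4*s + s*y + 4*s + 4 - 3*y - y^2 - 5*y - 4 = s*(y + 8) - y^2 - 8*y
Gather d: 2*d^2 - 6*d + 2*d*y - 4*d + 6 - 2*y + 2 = 2*d^2 + d*(2*y - 10) - 2*y + 8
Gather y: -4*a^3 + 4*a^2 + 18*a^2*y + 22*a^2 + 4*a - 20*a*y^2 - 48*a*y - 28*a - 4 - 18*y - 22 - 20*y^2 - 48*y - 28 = -4*a^3 + 26*a^2 - 24*a + y^2*(-20*a - 20) + y*(18*a^2 - 48*a - 66) - 54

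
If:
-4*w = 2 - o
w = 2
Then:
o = 10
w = 2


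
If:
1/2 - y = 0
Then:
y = 1/2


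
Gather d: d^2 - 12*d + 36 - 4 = d^2 - 12*d + 32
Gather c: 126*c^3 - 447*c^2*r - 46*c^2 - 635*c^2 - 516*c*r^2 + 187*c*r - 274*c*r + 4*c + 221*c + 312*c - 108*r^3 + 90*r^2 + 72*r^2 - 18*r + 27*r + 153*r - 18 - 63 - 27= 126*c^3 + c^2*(-447*r - 681) + c*(-516*r^2 - 87*r + 537) - 108*r^3 + 162*r^2 + 162*r - 108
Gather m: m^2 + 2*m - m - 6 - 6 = m^2 + m - 12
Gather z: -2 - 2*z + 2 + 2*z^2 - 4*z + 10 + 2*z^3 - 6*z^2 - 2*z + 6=2*z^3 - 4*z^2 - 8*z + 16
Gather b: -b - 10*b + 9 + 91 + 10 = 110 - 11*b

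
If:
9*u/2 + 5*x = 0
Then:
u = -10*x/9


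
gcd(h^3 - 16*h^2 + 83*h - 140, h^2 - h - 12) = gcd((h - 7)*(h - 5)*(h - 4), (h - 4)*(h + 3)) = h - 4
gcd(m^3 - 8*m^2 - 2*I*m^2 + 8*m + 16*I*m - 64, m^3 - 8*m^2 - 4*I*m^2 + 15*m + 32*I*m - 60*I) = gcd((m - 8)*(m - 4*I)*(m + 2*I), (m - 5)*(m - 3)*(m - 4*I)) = m - 4*I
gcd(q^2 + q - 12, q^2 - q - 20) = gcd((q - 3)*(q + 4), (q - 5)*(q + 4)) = q + 4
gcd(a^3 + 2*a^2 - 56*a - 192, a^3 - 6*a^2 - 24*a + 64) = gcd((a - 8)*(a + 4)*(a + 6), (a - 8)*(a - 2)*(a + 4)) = a^2 - 4*a - 32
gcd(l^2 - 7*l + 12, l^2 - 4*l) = l - 4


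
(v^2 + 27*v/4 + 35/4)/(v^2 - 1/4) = (4*v^2 + 27*v + 35)/(4*v^2 - 1)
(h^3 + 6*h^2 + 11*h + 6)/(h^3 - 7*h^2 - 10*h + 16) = (h^2 + 4*h + 3)/(h^2 - 9*h + 8)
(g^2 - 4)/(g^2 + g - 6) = (g + 2)/(g + 3)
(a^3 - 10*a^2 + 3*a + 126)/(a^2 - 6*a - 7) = (a^2 - 3*a - 18)/(a + 1)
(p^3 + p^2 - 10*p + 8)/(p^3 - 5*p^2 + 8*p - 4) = (p + 4)/(p - 2)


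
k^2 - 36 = (k - 6)*(k + 6)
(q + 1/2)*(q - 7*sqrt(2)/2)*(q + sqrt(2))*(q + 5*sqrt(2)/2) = q^4 + q^3/2 - 39*q^2/2 - 35*sqrt(2)*q/2 - 39*q/4 - 35*sqrt(2)/4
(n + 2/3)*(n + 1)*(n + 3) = n^3 + 14*n^2/3 + 17*n/3 + 2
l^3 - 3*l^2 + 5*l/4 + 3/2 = (l - 2)*(l - 3/2)*(l + 1/2)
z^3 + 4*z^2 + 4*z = z*(z + 2)^2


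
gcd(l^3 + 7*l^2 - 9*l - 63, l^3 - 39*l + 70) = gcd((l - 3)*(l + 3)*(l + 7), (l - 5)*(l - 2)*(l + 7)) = l + 7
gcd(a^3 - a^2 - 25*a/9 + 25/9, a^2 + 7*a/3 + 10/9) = a + 5/3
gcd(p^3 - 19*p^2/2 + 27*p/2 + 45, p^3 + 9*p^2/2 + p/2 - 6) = p + 3/2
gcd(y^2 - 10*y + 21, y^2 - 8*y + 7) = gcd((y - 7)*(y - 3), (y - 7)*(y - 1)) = y - 7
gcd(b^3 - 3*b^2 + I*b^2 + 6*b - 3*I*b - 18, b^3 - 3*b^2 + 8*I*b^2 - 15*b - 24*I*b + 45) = b^2 + b*(-3 + 3*I) - 9*I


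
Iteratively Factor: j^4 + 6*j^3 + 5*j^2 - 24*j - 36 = (j + 2)*(j^3 + 4*j^2 - 3*j - 18) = (j + 2)*(j + 3)*(j^2 + j - 6) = (j + 2)*(j + 3)^2*(j - 2)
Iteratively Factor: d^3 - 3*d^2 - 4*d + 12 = (d - 2)*(d^2 - d - 6) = (d - 3)*(d - 2)*(d + 2)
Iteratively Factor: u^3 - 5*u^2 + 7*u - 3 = (u - 1)*(u^2 - 4*u + 3) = (u - 3)*(u - 1)*(u - 1)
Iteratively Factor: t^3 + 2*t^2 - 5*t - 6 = (t + 1)*(t^2 + t - 6) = (t + 1)*(t + 3)*(t - 2)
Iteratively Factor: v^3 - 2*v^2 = (v)*(v^2 - 2*v) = v*(v - 2)*(v)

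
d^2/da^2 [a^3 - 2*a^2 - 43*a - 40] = 6*a - 4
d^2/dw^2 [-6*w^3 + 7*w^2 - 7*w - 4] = 14 - 36*w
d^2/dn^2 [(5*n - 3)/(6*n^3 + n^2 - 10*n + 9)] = 2*(4*(5*n - 3)*(9*n^2 + n - 5)^2 + (-90*n^2 - 10*n - (5*n - 3)*(18*n + 1) + 50)*(6*n^3 + n^2 - 10*n + 9))/(6*n^3 + n^2 - 10*n + 9)^3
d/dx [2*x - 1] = 2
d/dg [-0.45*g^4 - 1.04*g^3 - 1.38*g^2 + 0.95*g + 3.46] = -1.8*g^3 - 3.12*g^2 - 2.76*g + 0.95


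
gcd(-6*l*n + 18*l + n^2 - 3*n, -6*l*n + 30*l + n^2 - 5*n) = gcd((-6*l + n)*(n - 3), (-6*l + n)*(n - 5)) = 6*l - n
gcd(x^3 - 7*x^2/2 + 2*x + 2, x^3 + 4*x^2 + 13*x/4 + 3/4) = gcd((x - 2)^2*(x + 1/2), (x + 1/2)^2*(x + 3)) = x + 1/2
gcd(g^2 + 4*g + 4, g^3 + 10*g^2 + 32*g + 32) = g + 2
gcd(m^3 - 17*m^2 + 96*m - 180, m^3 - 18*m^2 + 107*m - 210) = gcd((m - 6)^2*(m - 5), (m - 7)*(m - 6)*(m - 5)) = m^2 - 11*m + 30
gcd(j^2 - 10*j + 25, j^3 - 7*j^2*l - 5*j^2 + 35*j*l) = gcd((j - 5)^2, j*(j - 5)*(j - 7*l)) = j - 5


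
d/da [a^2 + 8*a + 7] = 2*a + 8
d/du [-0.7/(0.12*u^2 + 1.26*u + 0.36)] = (0.168*u + 0.882)/(0.12*u^2 + 1.26*u + 0.36)^2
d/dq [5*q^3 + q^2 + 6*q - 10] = 15*q^2 + 2*q + 6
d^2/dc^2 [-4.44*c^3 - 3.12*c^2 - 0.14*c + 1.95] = -26.64*c - 6.24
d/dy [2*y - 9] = 2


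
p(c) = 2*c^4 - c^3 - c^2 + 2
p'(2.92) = 167.76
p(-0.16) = 1.98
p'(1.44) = 14.79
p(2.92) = 113.98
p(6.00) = 2342.00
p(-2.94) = 168.19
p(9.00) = 12314.00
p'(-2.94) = -223.35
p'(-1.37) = -23.46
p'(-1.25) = -17.81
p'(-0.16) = 0.21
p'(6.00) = 1608.00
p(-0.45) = 1.97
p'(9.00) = 5571.00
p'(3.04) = 190.95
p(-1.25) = 7.27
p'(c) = 8*c^3 - 3*c^2 - 2*c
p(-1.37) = 9.74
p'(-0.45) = -0.44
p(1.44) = 5.54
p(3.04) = 135.48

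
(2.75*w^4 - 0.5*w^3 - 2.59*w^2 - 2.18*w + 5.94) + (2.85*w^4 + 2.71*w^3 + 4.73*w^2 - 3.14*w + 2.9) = 5.6*w^4 + 2.21*w^3 + 2.14*w^2 - 5.32*w + 8.84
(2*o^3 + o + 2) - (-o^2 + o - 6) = 2*o^3 + o^2 + 8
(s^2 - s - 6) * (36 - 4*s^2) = -4*s^4 + 4*s^3 + 60*s^2 - 36*s - 216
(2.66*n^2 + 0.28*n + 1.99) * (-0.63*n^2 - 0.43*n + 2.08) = -1.6758*n^4 - 1.3202*n^3 + 4.1587*n^2 - 0.2733*n + 4.1392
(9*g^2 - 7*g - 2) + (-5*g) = 9*g^2 - 12*g - 2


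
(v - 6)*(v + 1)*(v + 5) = v^3 - 31*v - 30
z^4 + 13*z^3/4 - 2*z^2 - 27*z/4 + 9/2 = (z - 1)*(z - 3/4)*(z + 2)*(z + 3)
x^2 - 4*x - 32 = (x - 8)*(x + 4)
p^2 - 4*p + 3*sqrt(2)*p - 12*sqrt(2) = (p - 4)*(p + 3*sqrt(2))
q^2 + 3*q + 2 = (q + 1)*(q + 2)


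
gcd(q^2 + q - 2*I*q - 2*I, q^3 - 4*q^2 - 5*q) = q + 1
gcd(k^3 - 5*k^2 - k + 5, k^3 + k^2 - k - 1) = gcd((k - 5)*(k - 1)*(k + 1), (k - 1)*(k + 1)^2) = k^2 - 1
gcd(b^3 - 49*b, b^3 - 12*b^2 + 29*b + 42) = b - 7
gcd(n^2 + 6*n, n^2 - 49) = 1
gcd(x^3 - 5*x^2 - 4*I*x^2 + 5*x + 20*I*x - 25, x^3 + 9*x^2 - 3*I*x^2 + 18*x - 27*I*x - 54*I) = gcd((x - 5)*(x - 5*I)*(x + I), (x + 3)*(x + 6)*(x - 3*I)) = 1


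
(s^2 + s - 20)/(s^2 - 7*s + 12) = (s + 5)/(s - 3)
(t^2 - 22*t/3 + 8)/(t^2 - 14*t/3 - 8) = (3*t - 4)/(3*t + 4)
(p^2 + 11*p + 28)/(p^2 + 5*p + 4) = (p + 7)/(p + 1)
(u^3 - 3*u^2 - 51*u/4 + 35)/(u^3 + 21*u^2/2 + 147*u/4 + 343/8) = 2*(2*u^2 - 13*u + 20)/(4*u^2 + 28*u + 49)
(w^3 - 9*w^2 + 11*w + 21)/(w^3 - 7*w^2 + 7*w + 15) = (w - 7)/(w - 5)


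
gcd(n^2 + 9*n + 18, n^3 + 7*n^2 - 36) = n^2 + 9*n + 18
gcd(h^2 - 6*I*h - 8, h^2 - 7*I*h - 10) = h - 2*I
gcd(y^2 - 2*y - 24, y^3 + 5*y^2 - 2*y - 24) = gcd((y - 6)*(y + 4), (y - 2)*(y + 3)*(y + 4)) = y + 4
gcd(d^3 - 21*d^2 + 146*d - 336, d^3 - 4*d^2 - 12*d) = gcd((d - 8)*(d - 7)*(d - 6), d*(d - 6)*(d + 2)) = d - 6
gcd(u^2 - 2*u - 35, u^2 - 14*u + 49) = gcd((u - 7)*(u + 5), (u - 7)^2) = u - 7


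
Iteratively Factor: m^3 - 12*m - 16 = (m + 2)*(m^2 - 2*m - 8) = (m - 4)*(m + 2)*(m + 2)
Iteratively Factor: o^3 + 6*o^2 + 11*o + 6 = (o + 3)*(o^2 + 3*o + 2) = (o + 1)*(o + 3)*(o + 2)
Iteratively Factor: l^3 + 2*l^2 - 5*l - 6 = (l - 2)*(l^2 + 4*l + 3) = (l - 2)*(l + 1)*(l + 3)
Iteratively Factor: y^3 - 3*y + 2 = (y + 2)*(y^2 - 2*y + 1) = (y - 1)*(y + 2)*(y - 1)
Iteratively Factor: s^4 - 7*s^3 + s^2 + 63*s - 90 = (s - 2)*(s^3 - 5*s^2 - 9*s + 45) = (s - 5)*(s - 2)*(s^2 - 9) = (s - 5)*(s - 2)*(s + 3)*(s - 3)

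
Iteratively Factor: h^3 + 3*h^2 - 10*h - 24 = (h - 3)*(h^2 + 6*h + 8) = (h - 3)*(h + 4)*(h + 2)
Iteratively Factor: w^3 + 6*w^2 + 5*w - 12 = (w + 3)*(w^2 + 3*w - 4) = (w + 3)*(w + 4)*(w - 1)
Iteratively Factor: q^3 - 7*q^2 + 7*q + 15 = (q - 3)*(q^2 - 4*q - 5) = (q - 5)*(q - 3)*(q + 1)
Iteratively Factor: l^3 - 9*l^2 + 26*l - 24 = (l - 4)*(l^2 - 5*l + 6) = (l - 4)*(l - 3)*(l - 2)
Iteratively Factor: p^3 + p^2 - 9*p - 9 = (p + 1)*(p^2 - 9) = (p + 1)*(p + 3)*(p - 3)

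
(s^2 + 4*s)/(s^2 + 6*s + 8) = s/(s + 2)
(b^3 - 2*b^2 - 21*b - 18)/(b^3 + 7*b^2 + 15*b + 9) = (b - 6)/(b + 3)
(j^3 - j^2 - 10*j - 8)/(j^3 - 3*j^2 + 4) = (j^2 - 2*j - 8)/(j^2 - 4*j + 4)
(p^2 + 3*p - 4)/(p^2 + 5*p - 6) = (p + 4)/(p + 6)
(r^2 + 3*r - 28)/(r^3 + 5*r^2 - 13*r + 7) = (r - 4)/(r^2 - 2*r + 1)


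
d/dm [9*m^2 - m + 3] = 18*m - 1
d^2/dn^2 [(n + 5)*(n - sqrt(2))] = 2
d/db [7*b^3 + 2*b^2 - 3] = b*(21*b + 4)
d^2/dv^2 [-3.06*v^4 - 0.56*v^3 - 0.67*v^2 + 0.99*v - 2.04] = -36.72*v^2 - 3.36*v - 1.34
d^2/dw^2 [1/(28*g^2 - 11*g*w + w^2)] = 2*(-28*g^2 + 11*g*w - w^2 + (11*g - 2*w)^2)/(28*g^2 - 11*g*w + w^2)^3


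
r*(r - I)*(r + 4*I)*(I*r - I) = I*r^4 - 3*r^3 - I*r^3 + 3*r^2 + 4*I*r^2 - 4*I*r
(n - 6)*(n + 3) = n^2 - 3*n - 18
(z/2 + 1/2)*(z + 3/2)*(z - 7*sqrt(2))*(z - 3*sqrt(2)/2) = z^4/2 - 17*sqrt(2)*z^3/4 + 5*z^3/4 - 85*sqrt(2)*z^2/8 + 45*z^2/4 - 51*sqrt(2)*z/8 + 105*z/4 + 63/4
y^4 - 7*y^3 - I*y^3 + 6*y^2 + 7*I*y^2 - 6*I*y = y*(y - 6)*(y - 1)*(y - I)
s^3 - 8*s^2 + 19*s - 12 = (s - 4)*(s - 3)*(s - 1)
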